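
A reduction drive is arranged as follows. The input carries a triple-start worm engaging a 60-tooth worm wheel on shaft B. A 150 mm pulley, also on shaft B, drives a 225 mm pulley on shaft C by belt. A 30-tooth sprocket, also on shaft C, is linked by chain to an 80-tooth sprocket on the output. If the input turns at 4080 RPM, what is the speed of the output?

51 RPM

Worm: ratio = 60/3 = 20, so shaft B turns at 4080 / 20 = 204 RPM.
Belt: ratio = 225/150 = 1.5, so shaft C turns at 204 / 1.5 = 136 RPM.
Chain: ratio = 80/30 = 2.6667, so the output turns at 136 / 2.6667 = 51 RPM.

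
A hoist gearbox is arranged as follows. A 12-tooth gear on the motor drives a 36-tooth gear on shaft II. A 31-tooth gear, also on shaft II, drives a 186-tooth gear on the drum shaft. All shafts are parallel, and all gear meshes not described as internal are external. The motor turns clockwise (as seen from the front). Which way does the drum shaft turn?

clockwise

the motor → shaft II: external mesh, 1 reversal → CCW.
shaft II → the drum shaft: external mesh, 1 reversal → CW.
2 reversals in total — an even number — so the drum shaft turns the same way as the motor.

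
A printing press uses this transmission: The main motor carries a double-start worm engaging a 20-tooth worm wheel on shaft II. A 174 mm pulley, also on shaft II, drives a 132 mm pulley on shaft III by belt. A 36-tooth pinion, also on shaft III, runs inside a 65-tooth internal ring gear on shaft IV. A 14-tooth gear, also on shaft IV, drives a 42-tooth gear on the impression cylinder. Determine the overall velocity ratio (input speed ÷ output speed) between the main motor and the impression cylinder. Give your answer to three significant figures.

Each stage contributes driven/driver: worm 20/2 = 10, belt 132/174 = 0.75862, internal gear 65/36 = 1.8056, gear mesh 42/14 = 3.
Overall: 10 × 0.75862 × 1.8056 × 3 = 41.092.

41.1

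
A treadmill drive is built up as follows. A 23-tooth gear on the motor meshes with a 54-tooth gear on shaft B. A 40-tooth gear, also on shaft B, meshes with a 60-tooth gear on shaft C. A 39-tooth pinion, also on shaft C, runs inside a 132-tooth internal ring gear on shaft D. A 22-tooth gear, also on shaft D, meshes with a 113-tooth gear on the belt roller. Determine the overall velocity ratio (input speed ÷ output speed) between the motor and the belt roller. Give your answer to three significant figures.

61.2

Each stage contributes driven/driver: gear mesh 54/23 = 2.3478, gear mesh 60/40 = 1.5, internal gear 132/39 = 3.3846, gear mesh 113/22 = 5.1364.
Overall: 2.3478 × 1.5 × 3.3846 × 5.1364 = 61.224.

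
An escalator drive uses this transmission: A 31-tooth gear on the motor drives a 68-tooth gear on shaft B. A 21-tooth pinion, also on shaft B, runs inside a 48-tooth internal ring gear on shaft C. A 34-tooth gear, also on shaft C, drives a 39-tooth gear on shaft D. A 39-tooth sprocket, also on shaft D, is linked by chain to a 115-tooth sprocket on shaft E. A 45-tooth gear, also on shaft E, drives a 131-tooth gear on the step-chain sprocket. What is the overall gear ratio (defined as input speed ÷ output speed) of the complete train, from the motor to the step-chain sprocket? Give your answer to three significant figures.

49.4

Each stage contributes driven/driver: gear mesh 68/31 = 2.1935, internal gear 48/21 = 2.2857, gear mesh 39/34 = 1.1471, chain 115/39 = 2.9487, gear mesh 131/45 = 2.9111.
Overall: 2.1935 × 2.2857 × 1.1471 × 2.9487 × 2.9111 = 49.368.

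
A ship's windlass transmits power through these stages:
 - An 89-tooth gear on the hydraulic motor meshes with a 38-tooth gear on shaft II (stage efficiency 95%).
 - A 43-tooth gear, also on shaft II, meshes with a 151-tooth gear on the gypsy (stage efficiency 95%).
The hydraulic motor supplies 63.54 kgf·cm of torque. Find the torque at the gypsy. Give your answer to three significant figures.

86.0 kgf·cm

After the gear mesh (38/89): 63.54 × 0.42697 × 0.95 = 25.773 kgf·cm
After the gear mesh (151/43): 25.773 × 3.5116 × 0.95 = 85.98 kgf·cm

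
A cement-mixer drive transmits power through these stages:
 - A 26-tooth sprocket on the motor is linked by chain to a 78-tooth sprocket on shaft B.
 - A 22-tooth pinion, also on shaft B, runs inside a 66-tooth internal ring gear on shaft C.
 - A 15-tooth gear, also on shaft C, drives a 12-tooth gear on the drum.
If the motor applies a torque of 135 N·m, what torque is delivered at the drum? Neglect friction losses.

972 N·m

Chain: ratio = 78/26 = 3; torque at shaft B = 135 × 3 = 405 N·m.
Internal gear: ratio = 66/22 = 3; torque at shaft C = 405 × 3 = 1215 N·m.
Gear mesh: ratio = 12/15 = 0.8; torque at the drum = 1215 × 0.8 = 972 N·m.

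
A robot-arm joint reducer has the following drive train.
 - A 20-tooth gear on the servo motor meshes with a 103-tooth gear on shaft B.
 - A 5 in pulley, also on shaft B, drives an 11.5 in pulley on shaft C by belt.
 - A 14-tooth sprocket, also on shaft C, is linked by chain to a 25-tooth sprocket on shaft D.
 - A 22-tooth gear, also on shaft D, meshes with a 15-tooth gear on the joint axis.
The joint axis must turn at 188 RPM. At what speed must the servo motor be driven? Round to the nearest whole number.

Overall ratio R = 5.15 × 2.3 × 1.7857 × 0.68182 = 14.422.
Required input speed = output speed × R = 188 × 14.422 = 2711.3 RPM.

2711 RPM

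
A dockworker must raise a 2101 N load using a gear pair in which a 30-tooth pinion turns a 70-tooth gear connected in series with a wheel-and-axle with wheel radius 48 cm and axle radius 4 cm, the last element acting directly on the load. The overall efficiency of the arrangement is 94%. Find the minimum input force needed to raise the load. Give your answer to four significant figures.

Gear pair MA = 70/30 = 2.3333.
Wheel-and-axle MA = R/r = 48/4 = 12.
Combined ideal MA = 2.3333 × 12 = 28.
Actual MA = 28 × 0.94 = 26.32.
Effort = load / actual MA = 2101 / 26.32 = 79.825 N.

79.83 N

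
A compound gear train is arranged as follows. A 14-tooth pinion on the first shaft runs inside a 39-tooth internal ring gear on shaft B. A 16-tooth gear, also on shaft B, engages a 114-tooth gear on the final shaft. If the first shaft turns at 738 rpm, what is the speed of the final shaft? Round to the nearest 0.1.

37.2 rpm

internal gear 39/14 = 2.7857 → 738/2.7857 = 264.92 rpm
gear mesh 114/16 = 7.125 → 264.92/7.125 = 37.182 rpm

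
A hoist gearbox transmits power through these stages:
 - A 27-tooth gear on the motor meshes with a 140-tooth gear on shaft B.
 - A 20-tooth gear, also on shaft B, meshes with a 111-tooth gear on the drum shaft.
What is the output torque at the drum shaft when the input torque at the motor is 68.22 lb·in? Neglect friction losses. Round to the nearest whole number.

Gear mesh: ratio = 140/27 = 5.1852; torque at shaft B = 68.22 × 5.1852 = 353.73 lb·in.
Gear mesh: ratio = 111/20 = 5.55; torque at the drum shaft = 353.73 × 5.55 = 1963.2 lb·in.

1963 lb·in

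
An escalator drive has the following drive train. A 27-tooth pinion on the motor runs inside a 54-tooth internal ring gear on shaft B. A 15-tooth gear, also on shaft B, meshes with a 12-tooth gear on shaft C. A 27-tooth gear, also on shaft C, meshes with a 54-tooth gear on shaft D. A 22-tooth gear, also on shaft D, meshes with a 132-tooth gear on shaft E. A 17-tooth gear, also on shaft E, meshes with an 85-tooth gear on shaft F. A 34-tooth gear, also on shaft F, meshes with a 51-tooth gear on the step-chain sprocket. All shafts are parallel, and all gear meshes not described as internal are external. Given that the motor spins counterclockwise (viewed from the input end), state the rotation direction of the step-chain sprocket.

clockwise

the motor → shaft B: internal mesh, same direction → CCW.
shaft B → shaft C: external mesh, 1 reversal → CW.
shaft C → shaft D: external mesh, 1 reversal → CCW.
shaft D → shaft E: external mesh, 1 reversal → CW.
shaft E → shaft F: external mesh, 1 reversal → CCW.
shaft F → the step-chain sprocket: external mesh, 1 reversal → CW.
5 reversals in total — an odd number — so the step-chain sprocket turns opposite to the motor.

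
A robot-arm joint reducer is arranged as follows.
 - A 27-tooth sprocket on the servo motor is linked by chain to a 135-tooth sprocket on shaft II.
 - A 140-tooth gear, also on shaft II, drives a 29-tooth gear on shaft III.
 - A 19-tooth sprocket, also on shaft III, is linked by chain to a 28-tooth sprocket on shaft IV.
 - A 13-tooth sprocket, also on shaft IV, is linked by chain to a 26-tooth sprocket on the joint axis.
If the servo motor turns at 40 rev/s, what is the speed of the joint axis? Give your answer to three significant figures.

Chain: ratio = 135/27 = 5, so shaft II turns at 40 / 5 = 8 rev/s.
Gear mesh: ratio = 29/140 = 0.20714, so shaft III turns at 8 / 0.20714 = 38.621 rev/s.
Chain: ratio = 28/19 = 1.4737, so shaft IV turns at 38.621 / 1.4737 = 26.207 rev/s.
Chain: ratio = 26/13 = 2, so the joint axis turns at 26.207 / 2 = 13.103 rev/s.

13.1 rev/s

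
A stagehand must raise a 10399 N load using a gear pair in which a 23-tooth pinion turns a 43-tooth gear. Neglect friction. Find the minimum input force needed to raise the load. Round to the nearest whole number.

5562 N

Gear pair MA = 43/23 = 1.8696.
Effort = load / MA = 10399 / 1.8696 = 5562.3 N.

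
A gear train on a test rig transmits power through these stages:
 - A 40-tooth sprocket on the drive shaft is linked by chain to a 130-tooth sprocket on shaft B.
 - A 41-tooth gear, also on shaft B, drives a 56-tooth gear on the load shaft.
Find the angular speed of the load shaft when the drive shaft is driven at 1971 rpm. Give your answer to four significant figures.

444.0 rpm

Chain: ratio = 130/40 = 3.25, so shaft B turns at 1971 / 3.25 = 606.46 rpm.
Gear mesh: ratio = 56/41 = 1.3659, so the load shaft turns at 606.46 / 1.3659 = 444.02 rpm.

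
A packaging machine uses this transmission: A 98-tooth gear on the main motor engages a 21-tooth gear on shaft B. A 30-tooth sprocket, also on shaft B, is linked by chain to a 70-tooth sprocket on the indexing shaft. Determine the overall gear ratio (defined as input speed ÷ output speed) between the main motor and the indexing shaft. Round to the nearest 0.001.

0.500

Each stage contributes driven/driver: gear mesh 21/98 = 0.21429, chain 70/30 = 2.3333.
Overall: 0.21429 × 2.3333 = 0.5.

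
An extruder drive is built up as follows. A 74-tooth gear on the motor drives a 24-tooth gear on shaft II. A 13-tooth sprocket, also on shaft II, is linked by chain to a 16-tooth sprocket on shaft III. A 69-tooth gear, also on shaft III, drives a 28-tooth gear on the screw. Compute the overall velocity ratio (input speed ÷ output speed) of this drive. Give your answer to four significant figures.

0.1620

Each stage contributes driven/driver: gear mesh 24/74 = 0.32432, chain 16/13 = 1.2308, gear mesh 28/69 = 0.4058.
Overall: 0.32432 × 1.2308 × 0.4058 = 0.16198.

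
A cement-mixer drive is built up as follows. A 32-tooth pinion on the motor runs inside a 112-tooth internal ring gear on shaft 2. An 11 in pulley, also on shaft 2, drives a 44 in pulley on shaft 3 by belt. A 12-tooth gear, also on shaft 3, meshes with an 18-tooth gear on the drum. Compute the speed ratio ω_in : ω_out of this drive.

Each stage contributes driven/driver: internal gear 112/32 = 3.5, belt 44/11 = 4, gear mesh 18/12 = 1.5.
Overall: 3.5 × 4 × 1.5 = 21.

21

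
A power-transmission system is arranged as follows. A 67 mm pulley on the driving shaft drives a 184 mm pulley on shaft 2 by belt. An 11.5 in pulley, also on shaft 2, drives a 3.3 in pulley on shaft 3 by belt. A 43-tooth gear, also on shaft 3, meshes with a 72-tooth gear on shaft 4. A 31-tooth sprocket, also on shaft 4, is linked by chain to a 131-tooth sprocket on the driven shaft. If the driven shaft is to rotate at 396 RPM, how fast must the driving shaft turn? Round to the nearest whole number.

Overall ratio R = 2.7463 × 0.28696 × 1.6744 × 4.2258 = 5.5761.
Required input speed = output speed × R = 396 × 5.5761 = 2208.1 RPM.

2208 RPM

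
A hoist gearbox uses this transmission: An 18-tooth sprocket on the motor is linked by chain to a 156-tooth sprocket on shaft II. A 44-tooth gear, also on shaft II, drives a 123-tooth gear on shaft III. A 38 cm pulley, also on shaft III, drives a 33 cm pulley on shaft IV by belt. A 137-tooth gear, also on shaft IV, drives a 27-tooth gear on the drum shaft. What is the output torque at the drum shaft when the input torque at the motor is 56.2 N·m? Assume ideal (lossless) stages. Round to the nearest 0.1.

233.0 N·m

Chain: ratio = 156/18 = 8.6667; torque at shaft II = 56.2 × 8.6667 = 487.07 N·m.
Gear mesh: ratio = 123/44 = 2.7955; torque at shaft III = 487.07 × 2.7955 = 1361.6 N·m.
Belt: ratio = 33/38 = 0.86842; torque at shaft IV = 1361.6 × 0.86842 = 1182.4 N·m.
Gear mesh: ratio = 27/137 = 0.19708; torque at the drum shaft = 1182.4 × 0.19708 = 233.03 N·m.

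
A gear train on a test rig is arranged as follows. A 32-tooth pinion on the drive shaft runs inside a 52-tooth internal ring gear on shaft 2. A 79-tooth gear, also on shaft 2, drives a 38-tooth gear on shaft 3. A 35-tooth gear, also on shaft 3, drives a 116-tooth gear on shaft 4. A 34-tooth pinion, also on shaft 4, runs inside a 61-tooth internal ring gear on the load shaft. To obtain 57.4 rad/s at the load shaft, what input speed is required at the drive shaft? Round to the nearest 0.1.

266.8 rad/s

Overall ratio R = 1.625 × 0.48101 × 3.3143 × 1.7941 = 4.6478.
Required input speed = output speed × R = 57.4 × 4.6478 = 266.79 rad/s.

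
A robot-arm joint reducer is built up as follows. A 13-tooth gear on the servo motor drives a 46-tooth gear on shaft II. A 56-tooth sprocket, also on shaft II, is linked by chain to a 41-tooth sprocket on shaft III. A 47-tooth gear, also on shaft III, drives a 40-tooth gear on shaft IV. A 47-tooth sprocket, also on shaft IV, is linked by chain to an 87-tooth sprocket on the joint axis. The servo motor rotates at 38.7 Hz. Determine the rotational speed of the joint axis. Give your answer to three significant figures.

Gear mesh: ratio = 46/13 = 3.5385, so shaft II turns at 38.7 / 3.5385 = 10.937 Hz.
Chain: ratio = 41/56 = 0.73214, so shaft III turns at 10.937 / 0.73214 = 14.938 Hz.
Gear mesh: ratio = 40/47 = 0.85106, so shaft IV turns at 14.938 / 0.85106 = 17.552 Hz.
Chain: ratio = 87/47 = 1.8511, so the joint axis turns at 17.552 / 1.8511 = 9.4824 Hz.

9.48 Hz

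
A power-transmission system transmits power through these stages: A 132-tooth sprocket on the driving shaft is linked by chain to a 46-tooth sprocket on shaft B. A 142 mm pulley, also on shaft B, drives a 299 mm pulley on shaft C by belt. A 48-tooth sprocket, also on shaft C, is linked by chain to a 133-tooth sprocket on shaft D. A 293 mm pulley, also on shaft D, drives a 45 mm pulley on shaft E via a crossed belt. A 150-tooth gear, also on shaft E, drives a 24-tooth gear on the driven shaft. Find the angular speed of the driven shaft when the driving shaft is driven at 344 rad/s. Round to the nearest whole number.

chain 46/132 = 0.34848 → 344/0.34848 = 987.13 rad/s
belt 299/142 = 2.1056 → 987.13/2.1056 = 468.8 rad/s
chain 133/48 = 2.7708 → 468.8/2.7708 = 169.19 rad/s
belt 45/293 = 0.15358 → 169.19/0.15358 = 1101.6 rad/s
gear mesh 24/150 = 0.16 → 1101.6/0.16 = 6885.2 rad/s

6885 rad/s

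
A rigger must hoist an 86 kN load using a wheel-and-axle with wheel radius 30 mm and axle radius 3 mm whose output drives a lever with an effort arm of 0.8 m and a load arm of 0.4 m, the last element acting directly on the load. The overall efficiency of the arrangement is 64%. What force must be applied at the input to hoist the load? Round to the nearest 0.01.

6.72 kN

Wheel-and-axle MA = R/r = 30/3 = 10.
Lever MA = effort arm / load arm = 0.8/0.4 = 2.
Combined ideal MA = 10 × 2 = 20.
Actual MA = 20 × 0.64 = 12.8.
Effort = load / actual MA = 86 / 12.8 = 6.7188 kN.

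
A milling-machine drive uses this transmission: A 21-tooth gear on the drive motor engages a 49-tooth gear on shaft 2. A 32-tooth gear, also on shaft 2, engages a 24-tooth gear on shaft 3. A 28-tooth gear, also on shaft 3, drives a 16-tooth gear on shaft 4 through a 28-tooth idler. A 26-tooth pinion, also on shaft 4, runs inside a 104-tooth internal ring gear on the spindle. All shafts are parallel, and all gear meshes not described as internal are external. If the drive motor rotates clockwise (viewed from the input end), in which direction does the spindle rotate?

clockwise

the drive motor → shaft 2: external mesh, 1 reversal → CCW.
shaft 2 → shaft 3: external mesh, 1 reversal → CW.
shaft 3 → shaft 4: driver → idler → driven is 2 external meshes, 2 reversals → CW.
shaft 4 → the spindle: internal mesh, same direction → CW.
4 reversals in total — an even number — so the spindle turns the same way as the drive motor.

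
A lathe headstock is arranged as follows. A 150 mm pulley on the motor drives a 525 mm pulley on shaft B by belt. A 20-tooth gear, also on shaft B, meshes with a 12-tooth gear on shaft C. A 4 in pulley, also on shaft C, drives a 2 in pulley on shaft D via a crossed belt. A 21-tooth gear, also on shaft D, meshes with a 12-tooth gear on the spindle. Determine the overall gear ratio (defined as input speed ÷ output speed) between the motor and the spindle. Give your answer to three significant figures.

0.600

Each stage contributes driven/driver: belt 525/150 = 3.5, gear mesh 12/20 = 0.6, belt 2/4 = 0.5, gear mesh 12/21 = 0.57143.
Overall: 3.5 × 0.6 × 0.5 × 0.57143 = 0.6.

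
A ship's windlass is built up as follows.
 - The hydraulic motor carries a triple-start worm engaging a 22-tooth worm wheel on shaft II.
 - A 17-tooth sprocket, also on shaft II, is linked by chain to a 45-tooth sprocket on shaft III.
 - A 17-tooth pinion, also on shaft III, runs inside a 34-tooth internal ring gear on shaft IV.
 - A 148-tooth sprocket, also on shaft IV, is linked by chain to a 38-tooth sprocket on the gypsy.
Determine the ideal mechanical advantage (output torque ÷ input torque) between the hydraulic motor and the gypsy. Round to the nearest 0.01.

9.97

Each stage contributes driven/driver: worm 22/3 = 7.3333, chain 45/17 = 2.6471, internal gear 34/17 = 2, chain 38/148 = 0.25676.
Overall: 7.3333 × 2.6471 × 2 × 0.25676 = 9.9682.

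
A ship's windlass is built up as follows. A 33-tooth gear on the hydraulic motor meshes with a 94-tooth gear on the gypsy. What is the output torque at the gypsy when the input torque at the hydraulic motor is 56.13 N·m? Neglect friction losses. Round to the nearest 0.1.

After the gear mesh (94/33): 56.13 × 2.8485 = 159.89 N·m

159.9 N·m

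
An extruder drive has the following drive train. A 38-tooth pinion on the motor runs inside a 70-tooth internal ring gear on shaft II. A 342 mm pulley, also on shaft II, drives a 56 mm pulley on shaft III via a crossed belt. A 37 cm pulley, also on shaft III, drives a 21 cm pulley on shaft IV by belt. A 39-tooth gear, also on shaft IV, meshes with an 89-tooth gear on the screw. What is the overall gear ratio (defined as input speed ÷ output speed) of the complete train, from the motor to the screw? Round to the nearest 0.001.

0.391

Each stage contributes driven/driver: internal gear 70/38 = 1.8421, belt 56/342 = 0.16374, belt 21/37 = 0.56757, gear mesh 89/39 = 2.2821.
Overall: 1.8421 × 0.16374 × 0.56757 × 2.2821 = 0.39068.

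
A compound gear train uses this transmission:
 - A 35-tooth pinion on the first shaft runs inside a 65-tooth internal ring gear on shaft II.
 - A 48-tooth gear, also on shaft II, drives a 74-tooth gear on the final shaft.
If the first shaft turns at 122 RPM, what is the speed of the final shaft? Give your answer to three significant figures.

42.6 RPM

internal gear 65/35 = 1.8571 → 122/1.8571 = 65.692 RPM
gear mesh 74/48 = 1.5417 → 65.692/1.5417 = 42.611 RPM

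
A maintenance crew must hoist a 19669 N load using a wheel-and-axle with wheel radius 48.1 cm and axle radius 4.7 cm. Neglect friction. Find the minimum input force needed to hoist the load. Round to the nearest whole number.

1922 N

Wheel-and-axle MA = R/r = 48.1/4.7 = 10.234.
Effort = load / MA = 19669 / 10.234 = 1921.9 N.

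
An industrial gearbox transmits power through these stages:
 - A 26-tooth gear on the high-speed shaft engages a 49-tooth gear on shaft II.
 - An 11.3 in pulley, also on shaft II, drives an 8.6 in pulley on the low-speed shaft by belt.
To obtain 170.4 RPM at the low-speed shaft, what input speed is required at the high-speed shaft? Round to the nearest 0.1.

Overall ratio R = 1.8846 × 0.76106 = 1.4343.
Required input speed = output speed × R = 170.4 × 1.4343 = 244.41 RPM.

244.4 RPM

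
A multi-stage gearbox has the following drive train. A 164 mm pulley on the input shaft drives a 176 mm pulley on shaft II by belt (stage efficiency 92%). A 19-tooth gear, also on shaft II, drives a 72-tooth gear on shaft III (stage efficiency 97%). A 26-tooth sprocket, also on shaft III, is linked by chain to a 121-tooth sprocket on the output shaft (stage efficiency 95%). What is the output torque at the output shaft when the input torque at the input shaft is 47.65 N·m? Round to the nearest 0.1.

belt 176/164 = 1.0732 → τ = 47.65·1.0732·0.92 = 47.046 N·m
gear mesh 72/19 = 3.7895 → τ = 47.046·3.7895·0.97 = 172.93 N·m
chain 121/26 = 4.6538 → τ = 172.93·4.6538·0.95 = 764.55 N·m

764.5 N·m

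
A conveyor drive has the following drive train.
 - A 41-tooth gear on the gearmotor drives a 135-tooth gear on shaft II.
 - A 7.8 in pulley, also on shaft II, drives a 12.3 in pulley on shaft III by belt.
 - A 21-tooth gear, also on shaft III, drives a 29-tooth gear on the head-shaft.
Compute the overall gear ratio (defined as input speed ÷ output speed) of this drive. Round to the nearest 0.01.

7.17

Each stage contributes driven/driver: gear mesh 135/41 = 3.2927, belt 12.3/7.8 = 1.5769, gear mesh 29/21 = 1.381.
Overall: 3.2927 × 1.5769 × 1.381 = 7.1703.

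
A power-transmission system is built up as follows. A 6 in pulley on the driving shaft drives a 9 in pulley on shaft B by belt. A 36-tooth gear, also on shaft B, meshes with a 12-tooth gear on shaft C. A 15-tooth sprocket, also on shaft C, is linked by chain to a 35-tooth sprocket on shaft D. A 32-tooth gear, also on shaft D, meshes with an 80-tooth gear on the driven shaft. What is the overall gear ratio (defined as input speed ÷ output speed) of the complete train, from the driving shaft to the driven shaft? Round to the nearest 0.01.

2.92

Each stage contributes driven/driver: belt 9/6 = 1.5, gear mesh 12/36 = 0.33333, chain 35/15 = 2.3333, gear mesh 80/32 = 2.5.
Overall: 1.5 × 0.33333 × 2.3333 × 2.5 = 2.9167.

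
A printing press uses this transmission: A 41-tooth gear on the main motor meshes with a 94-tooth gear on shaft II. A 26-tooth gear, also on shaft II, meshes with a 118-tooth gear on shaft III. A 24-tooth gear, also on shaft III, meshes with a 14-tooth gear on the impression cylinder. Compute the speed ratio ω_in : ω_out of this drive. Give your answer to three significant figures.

6.07

Each stage contributes driven/driver: gear mesh 94/41 = 2.2927, gear mesh 118/26 = 4.5385, gear mesh 14/24 = 0.58333.
Overall: 2.2927 × 4.5385 × 0.58333 = 6.0697.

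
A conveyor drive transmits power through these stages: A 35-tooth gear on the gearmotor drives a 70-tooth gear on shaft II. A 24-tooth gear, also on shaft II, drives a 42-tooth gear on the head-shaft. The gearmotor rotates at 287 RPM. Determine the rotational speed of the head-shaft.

gear mesh 70/35 = 2 → 287/2 = 143.5 RPM
gear mesh 42/24 = 1.75 → 143.5/1.75 = 82 RPM

82 RPM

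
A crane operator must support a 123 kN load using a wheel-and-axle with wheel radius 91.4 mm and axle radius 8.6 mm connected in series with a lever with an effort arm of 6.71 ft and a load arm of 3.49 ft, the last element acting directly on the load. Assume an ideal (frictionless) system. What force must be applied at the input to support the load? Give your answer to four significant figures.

Wheel-and-axle MA = R/r = 91.4/8.6 = 10.628.
Lever MA = effort arm / load arm = 6.71/3.49 = 1.9226.
Combined ideal MA = 10.628 × 1.9226 = 20.434.
Effort = load / MA = 123 / 20.434 = 6.0195 kN.

6.019 kN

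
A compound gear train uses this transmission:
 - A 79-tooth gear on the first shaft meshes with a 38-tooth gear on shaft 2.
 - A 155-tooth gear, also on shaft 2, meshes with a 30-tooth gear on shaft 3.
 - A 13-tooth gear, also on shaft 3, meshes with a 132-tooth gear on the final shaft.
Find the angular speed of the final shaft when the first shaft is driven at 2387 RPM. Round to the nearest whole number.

Gear mesh: ratio = 38/79 = 0.48101, so shaft 2 turns at 2387 / 0.48101 = 4962.4 RPM.
Gear mesh: ratio = 30/155 = 0.19355, so shaft 3 turns at 4962.4 / 0.19355 = 25639 RPM.
Gear mesh: ratio = 132/13 = 10.154, so the final shaft turns at 25639 / 10.154 = 2525.1 RPM.

2525 RPM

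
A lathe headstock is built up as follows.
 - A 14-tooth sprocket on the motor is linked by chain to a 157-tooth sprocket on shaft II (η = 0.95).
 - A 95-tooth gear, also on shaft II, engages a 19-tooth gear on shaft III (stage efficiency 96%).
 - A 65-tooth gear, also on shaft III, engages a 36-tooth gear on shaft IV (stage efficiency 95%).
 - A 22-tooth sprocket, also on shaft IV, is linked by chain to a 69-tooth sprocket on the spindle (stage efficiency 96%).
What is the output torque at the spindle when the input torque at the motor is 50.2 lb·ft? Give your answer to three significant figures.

163 lb·ft

chain 157/14 = 11.214 → τ = 50.2·11.214·0.95 = 534.81 lb·ft
gear mesh 19/95 = 0.2 → τ = 534.81·0.2·0.96 = 102.68 lb·ft
gear mesh 36/65 = 0.55385 → τ = 102.68·0.55385·0.95 = 54.027 lb·ft
chain 69/22 = 3.1364 → τ = 54.027·3.1364·0.96 = 162.67 lb·ft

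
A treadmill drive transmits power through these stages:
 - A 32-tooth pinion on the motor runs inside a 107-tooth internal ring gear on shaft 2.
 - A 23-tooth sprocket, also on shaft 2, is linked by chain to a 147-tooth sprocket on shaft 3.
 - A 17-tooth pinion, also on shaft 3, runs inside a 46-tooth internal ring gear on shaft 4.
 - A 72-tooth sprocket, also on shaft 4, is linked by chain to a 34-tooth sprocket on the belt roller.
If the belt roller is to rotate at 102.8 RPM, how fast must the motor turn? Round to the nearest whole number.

2807 RPM

Overall ratio R = 3.3438 × 6.3913 × 2.7059 × 0.47222 = 27.307.
Required input speed = output speed × R = 102.8 × 27.307 = 2807.2 RPM.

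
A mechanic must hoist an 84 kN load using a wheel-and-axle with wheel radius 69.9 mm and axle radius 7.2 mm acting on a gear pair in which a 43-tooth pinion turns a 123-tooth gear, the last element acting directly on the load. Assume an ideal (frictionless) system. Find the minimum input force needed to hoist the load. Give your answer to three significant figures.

3.02 kN

Wheel-and-axle MA = R/r = 69.9/7.2 = 9.7083.
Gear pair MA = 123/43 = 2.8605.
Combined ideal MA = 9.7083 × 2.8605 = 27.77.
Effort = load / MA = 84 / 27.77 = 3.0248 kN.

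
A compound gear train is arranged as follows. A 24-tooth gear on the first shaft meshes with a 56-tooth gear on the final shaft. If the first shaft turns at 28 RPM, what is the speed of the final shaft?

12 RPM

the first shaft → the final shaft (gear mesh, 56/24): 28 ÷ 2.3333 = 12 RPM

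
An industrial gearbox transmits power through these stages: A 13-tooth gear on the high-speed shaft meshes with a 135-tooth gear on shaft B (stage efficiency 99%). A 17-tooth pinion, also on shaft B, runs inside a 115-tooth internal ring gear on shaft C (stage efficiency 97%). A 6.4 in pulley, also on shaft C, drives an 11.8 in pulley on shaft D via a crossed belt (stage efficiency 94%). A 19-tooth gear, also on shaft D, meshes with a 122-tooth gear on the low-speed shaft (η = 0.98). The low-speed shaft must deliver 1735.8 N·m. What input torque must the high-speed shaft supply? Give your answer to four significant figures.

Overall ratio R = 10.385 × 6.7647 × 1.8438 × 6.4211 = 831.66; overall efficiency η = 0.99 × 0.97 × 0.94 × 0.98 = 0.8846.
Input torque = output torque / (R × η) = 1735.8 / (831.66 × 0.8846) = 2.3593 N·m.

2.359 N·m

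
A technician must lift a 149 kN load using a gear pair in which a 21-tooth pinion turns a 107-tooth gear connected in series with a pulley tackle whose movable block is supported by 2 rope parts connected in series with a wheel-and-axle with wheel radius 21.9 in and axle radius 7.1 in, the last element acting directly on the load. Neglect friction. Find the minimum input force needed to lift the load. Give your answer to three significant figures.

4.74 kN

Gear pair MA = 107/21 = 5.0952.
Block-and-tackle MA = number of supporting rope parts = 2.
Wheel-and-axle MA = R/r = 21.9/7.1 = 3.0845.
Combined ideal MA = 5.0952 × 2 × 3.0845 = 31.433.
Effort = load / MA = 149 / 31.433 = 4.7403 kN.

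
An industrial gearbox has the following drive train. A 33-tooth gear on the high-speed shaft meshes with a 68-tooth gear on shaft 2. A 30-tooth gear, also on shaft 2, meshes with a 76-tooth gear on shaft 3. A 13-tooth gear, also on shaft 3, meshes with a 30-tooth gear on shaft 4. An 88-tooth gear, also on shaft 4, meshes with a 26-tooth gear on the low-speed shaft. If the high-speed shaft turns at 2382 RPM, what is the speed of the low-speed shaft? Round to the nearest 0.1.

gear mesh 68/33 = 2.0606 → 2382/2.0606 = 1156 RPM
gear mesh 76/30 = 2.5333 → 1156/2.5333 = 456.3 RPM
gear mesh 30/13 = 2.3077 → 456.3/2.3077 = 197.73 RPM
gear mesh 26/88 = 0.29545 → 197.73/0.29545 = 669.25 RPM

669.2 RPM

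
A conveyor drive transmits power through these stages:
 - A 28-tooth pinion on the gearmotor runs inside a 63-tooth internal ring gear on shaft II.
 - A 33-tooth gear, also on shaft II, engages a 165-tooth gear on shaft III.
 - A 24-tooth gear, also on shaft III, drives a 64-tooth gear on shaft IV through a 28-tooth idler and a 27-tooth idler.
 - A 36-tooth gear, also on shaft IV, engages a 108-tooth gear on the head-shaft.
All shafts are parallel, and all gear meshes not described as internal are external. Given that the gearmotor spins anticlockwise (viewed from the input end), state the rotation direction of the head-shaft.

the gearmotor → shaft II: internal mesh, same direction → CCW.
shaft II → shaft III: external mesh, 1 reversal → CW.
shaft III → shaft IV: driver → idler → idler → driven is 3 external meshes, 3 reversals → CCW.
shaft IV → the head-shaft: external mesh, 1 reversal → CW.
5 reversals in total — an odd number — so the head-shaft turns opposite to the gearmotor.

clockwise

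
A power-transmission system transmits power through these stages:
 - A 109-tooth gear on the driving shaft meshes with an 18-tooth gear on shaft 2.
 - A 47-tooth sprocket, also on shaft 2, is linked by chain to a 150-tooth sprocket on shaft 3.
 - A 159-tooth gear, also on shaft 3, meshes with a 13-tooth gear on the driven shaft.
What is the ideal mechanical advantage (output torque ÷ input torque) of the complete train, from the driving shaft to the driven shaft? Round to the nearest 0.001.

0.043

Each stage contributes driven/driver: gear mesh 18/109 = 0.16514, chain 150/47 = 3.1915, gear mesh 13/159 = 0.081761.
Overall: 0.16514 × 3.1915 × 0.081761 = 0.043091.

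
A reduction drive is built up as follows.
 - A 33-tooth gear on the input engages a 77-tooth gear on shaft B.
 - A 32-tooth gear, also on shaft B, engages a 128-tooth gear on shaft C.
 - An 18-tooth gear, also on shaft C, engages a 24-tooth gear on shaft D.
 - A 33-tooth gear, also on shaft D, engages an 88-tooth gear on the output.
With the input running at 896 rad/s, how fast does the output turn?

27 rad/s

the input → shaft B (gear mesh, 77/33): 896 ÷ 2.3333 = 384 rad/s
shaft B → shaft C (gear mesh, 128/32): 384 ÷ 4 = 96 rad/s
shaft C → shaft D (gear mesh, 24/18): 96 ÷ 1.3333 = 72 rad/s
shaft D → the output (gear mesh, 88/33): 72 ÷ 2.6667 = 27 rad/s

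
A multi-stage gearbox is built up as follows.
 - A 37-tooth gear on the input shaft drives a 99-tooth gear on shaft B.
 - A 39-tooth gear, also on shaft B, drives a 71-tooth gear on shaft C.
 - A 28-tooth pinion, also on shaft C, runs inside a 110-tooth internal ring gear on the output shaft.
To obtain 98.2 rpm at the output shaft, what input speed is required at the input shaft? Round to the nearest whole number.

Overall ratio R = 2.6757 × 1.8205 × 3.9286 = 19.136.
Required input speed = output speed × R = 98.2 × 19.136 = 1879.2 rpm.

1879 rpm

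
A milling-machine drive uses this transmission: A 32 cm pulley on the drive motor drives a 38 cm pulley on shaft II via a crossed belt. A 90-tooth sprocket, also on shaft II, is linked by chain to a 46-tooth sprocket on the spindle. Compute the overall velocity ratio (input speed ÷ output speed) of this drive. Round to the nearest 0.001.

0.607

Each stage contributes driven/driver: belt 38/32 = 1.1875, chain 46/90 = 0.51111.
Overall: 1.1875 × 0.51111 = 0.60694.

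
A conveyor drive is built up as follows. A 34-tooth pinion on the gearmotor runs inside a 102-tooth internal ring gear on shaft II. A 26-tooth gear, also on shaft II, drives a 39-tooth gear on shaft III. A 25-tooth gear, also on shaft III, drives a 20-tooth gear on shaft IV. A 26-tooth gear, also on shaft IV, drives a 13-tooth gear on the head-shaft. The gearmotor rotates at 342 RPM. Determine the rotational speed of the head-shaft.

190 RPM

the gearmotor → shaft II (internal gear, 102/34): 342 ÷ 3 = 114 RPM
shaft II → shaft III (gear mesh, 39/26): 114 ÷ 1.5 = 76 RPM
shaft III → shaft IV (gear mesh, 20/25): 76 ÷ 0.8 = 95 RPM
shaft IV → the head-shaft (gear mesh, 13/26): 95 ÷ 0.5 = 190 RPM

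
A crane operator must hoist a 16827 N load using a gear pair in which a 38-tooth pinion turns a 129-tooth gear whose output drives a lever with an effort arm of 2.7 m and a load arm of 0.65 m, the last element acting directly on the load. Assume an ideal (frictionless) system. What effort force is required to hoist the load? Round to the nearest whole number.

Gear pair MA = 129/38 = 3.3947.
Lever MA = effort arm / load arm = 2.7/0.65 = 4.1538.
Combined ideal MA = 3.3947 × 4.1538 = 14.101.
Effort = load / MA = 16827 / 14.101 = 1193.3 N.

1193 N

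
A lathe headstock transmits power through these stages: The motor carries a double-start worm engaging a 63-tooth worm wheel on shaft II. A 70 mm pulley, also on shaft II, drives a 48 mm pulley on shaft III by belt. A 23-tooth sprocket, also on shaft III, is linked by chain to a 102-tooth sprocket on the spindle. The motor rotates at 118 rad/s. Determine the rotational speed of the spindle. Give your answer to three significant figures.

1.23 rad/s

worm 63/2 = 31.5 → 118/31.5 = 3.746 rad/s
belt 48/70 = 0.68571 → 3.746/0.68571 = 5.463 rad/s
chain 102/23 = 4.4348 → 5.463/4.4348 = 1.2318 rad/s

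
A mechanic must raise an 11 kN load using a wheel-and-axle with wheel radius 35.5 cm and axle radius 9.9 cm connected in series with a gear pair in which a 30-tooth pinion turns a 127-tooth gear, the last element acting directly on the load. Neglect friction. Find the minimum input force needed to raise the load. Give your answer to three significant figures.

Wheel-and-axle MA = R/r = 35.5/9.9 = 3.5859.
Gear pair MA = 127/30 = 4.2333.
Combined ideal MA = 3.5859 × 4.2333 = 15.18.
Effort = load / MA = 11 / 15.18 = 0.72463 kN.

0.725 kN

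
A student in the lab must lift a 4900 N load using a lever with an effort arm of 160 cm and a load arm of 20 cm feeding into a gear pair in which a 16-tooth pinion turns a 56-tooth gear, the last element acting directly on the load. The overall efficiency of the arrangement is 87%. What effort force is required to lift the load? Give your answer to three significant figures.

201 N

Lever MA = effort arm / load arm = 160/20 = 8.
Gear pair MA = 56/16 = 3.5.
Combined ideal MA = 8 × 3.5 = 28.
Actual MA = 28 × 0.87 = 24.36.
Effort = load / actual MA = 4900 / 24.36 = 201.15 N.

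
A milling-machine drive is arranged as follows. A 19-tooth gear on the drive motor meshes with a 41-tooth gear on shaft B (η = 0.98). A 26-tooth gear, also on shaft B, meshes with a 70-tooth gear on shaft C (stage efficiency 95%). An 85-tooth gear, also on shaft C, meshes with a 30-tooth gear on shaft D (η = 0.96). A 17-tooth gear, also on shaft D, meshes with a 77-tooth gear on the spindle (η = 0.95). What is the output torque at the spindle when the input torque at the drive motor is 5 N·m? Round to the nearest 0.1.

39.4 N·m

gear mesh 41/19 = 2.1579 → τ = 5·2.1579·0.98 = 10.574 N·m
gear mesh 70/26 = 2.6923 → τ = 10.574·2.6923·0.95 = 27.044 N·m
gear mesh 30/85 = 0.35294 → τ = 27.044·0.35294·0.96 = 9.1632 N·m
gear mesh 77/17 = 4.5294 → τ = 9.1632·4.5294·0.95 = 39.429 N·m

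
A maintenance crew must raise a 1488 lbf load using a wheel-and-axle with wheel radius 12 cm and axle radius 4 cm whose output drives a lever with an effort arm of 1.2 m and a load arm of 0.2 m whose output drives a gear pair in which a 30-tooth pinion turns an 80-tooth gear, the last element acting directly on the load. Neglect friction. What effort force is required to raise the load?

Wheel-and-axle MA = R/r = 12/4 = 3.
Lever MA = effort arm / load arm = 1.2/0.2 = 6.
Gear pair MA = 80/30 = 2.6667.
Combined ideal MA = 3 × 6 × 2.6667 = 48.
Effort = load / MA = 1488 / 48 = 31 lbf.

31 lbf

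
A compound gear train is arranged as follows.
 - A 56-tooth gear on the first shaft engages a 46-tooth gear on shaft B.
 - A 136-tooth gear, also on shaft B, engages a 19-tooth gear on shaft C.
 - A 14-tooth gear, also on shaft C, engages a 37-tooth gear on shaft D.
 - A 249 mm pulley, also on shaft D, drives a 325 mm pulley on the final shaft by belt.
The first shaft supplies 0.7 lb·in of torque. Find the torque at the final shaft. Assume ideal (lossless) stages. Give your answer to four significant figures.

gear mesh 46/56 = 0.82143 → τ = 0.7·0.82143 = 0.575 lb·in
gear mesh 19/136 = 0.13971 → τ = 0.575·0.13971 = 0.080331 lb·in
gear mesh 37/14 = 2.6429 → τ = 0.080331·2.6429 = 0.2123 lb·in
belt 325/249 = 1.3052 → τ = 0.2123·1.3052 = 0.2771 lb·in

0.2771 lb·in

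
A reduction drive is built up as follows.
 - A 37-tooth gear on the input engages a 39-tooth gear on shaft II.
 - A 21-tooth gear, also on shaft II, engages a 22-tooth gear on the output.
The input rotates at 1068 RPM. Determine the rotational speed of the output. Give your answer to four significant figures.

967.2 RPM

Gear mesh: ratio = 39/37 = 1.0541, so shaft II turns at 1068 / 1.0541 = 1013.2 RPM.
Gear mesh: ratio = 22/21 = 1.0476, so the output turns at 1013.2 / 1.0476 = 967.17 RPM.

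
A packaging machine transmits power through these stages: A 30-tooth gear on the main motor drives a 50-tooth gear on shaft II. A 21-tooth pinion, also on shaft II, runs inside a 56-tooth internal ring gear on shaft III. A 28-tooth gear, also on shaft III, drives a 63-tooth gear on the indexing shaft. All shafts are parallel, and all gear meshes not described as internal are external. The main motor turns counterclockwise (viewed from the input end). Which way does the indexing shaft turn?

counterclockwise

the main motor → shaft II: external mesh, 1 reversal → CW.
shaft II → shaft III: internal mesh, same direction → CW.
shaft III → the indexing shaft: external mesh, 1 reversal → CCW.
2 reversals in total — an even number — so the indexing shaft turns the same way as the main motor.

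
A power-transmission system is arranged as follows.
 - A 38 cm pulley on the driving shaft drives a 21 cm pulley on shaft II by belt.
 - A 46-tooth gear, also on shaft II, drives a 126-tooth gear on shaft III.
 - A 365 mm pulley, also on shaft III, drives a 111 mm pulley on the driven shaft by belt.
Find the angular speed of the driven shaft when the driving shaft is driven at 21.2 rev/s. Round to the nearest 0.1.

the driving shaft → shaft II (belt, 21/38): 21.2 ÷ 0.55263 = 38.362 rev/s
shaft II → shaft III (gear mesh, 126/46): 38.362 ÷ 2.7391 = 14.005 rev/s
shaft III → the driven shaft (belt, 111/365): 14.005 ÷ 0.30411 = 46.053 rev/s

46.1 rev/s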